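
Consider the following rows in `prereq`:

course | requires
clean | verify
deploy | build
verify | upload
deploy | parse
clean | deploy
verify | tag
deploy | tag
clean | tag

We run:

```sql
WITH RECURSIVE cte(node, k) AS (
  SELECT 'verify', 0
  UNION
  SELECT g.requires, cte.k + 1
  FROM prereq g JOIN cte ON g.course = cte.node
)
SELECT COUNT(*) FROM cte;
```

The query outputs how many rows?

Base: (verify, k=0).
Iteration 1: edges from {verify} -> (tag, k=1), (upload, k=1).
Iteration 2: no outgoing edges from {tag,upload}; recursion stops.
Total rows emitted: 3.

3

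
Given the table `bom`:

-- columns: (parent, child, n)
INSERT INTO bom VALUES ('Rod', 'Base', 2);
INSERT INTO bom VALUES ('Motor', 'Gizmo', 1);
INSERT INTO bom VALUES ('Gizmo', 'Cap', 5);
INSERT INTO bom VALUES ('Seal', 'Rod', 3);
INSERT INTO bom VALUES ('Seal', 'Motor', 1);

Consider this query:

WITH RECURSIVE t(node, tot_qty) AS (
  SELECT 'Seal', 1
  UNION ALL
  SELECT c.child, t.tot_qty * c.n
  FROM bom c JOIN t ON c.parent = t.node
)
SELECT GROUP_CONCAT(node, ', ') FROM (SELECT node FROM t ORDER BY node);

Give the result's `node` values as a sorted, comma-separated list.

Base, Cap, Gizmo, Motor, Rod, Seal

Base: (Seal, tot_qty=1).
Iteration 1: components of {Seal} -> Motor = 1*1 = 1, Rod = 1*3 = 3.
Iteration 2: components of {Motor,Rod} -> Base = 3*2 = 6, Gizmo = 1*1 = 1.
Iteration 3: components of {Base,Gizmo} -> Cap = 1*5 = 5.
Iteration 4: no further components; recursion stops.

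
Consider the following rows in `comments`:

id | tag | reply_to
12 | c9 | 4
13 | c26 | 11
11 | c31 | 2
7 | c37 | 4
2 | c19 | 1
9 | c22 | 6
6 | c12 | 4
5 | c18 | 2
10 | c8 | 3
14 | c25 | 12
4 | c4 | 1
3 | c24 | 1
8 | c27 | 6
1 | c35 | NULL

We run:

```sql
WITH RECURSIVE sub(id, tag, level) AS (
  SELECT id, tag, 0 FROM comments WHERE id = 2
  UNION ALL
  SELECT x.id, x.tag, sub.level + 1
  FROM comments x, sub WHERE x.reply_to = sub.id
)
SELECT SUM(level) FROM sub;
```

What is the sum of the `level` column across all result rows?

4

Base: id=2 (c19) at level 0.
Iteration 1: rows with reply_to in {2} -> c18 (id 5, level 1), c31 (id 11, level 1).
Iteration 2: rows with reply_to in {5,11} -> c26 (id 13, level 2).
Iteration 3: no rows with reply_to in {13}; recursion stops.
SUM(level) = 0 + 1 + 1 + 2 = 4.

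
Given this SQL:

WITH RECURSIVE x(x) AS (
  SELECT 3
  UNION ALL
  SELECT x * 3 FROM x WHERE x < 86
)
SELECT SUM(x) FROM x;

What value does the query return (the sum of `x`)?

Base: x=3.
Iteration 1: 3 < 86 holds -> x = 3 * 3 = 9.
Iteration 2: 9 < 86 holds -> x = 9 * 3 = 27.
Iteration 3: 27 < 86 holds -> x = 27 * 3 = 81.
Iteration 4: 81 < 86 holds -> x = 81 * 3 = 243.
Iteration 5: 243 < 86 fails; recursion stops.
SUM(x) = 3 + 9 + 27 + 81 + 243 = 363.

363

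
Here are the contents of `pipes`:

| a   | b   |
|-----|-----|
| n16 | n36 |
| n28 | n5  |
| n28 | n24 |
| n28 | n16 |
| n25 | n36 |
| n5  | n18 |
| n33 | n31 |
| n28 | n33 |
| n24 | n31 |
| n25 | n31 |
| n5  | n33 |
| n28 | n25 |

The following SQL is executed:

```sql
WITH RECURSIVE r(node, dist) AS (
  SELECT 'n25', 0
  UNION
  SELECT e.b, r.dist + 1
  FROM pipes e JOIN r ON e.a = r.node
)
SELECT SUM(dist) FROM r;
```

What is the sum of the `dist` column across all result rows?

2

Base: (n25, dist=0).
Iteration 1: edges from {n25} -> (n31, dist=1), (n36, dist=1).
Iteration 2: no outgoing edges from {n31,n36}; recursion stops.
SUM(dist) = 0 + 1 + 1 = 2.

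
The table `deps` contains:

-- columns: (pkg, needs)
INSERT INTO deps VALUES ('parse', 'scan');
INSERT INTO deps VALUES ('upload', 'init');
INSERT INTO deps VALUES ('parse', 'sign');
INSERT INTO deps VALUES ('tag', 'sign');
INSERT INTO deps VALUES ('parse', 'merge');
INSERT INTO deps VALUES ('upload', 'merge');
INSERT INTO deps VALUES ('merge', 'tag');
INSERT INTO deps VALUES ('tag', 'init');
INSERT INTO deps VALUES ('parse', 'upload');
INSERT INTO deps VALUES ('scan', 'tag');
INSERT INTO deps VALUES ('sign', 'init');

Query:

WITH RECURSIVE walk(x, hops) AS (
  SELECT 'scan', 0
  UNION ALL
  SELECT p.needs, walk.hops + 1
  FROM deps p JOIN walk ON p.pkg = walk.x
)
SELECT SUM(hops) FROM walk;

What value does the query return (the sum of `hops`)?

Base: (scan, hops=0).
Iteration 1: edges from {scan} -> (tag, hops=1).
Iteration 2: edges from {tag} -> (init, hops=2), (sign, hops=2).
Iteration 3: edges from {init,sign} -> (init, hops=3).
Iteration 4: no outgoing edges from {init}; recursion stops.
SUM(hops) = 0 + 1 + 2 + 2 + 3 = 8.

8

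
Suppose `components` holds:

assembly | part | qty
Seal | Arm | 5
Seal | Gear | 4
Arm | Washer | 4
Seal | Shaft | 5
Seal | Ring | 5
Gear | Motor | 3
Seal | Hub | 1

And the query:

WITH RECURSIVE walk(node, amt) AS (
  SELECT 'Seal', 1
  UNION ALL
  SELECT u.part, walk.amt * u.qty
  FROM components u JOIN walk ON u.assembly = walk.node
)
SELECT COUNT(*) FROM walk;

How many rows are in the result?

8

Base: (Seal, amt=1).
Iteration 1: components of {Seal} -> Arm = 1*5 = 5, Gear = 1*4 = 4, Hub = 1*1 = 1, Ring = 1*5 = 5, Shaft = 1*5 = 5.
Iteration 2: components of {Arm,Gear,Hub,Ring,Shaft} -> Motor = 4*3 = 12, Washer = 5*4 = 20.
Iteration 3: no further components; recursion stops.
Total rows emitted: 8.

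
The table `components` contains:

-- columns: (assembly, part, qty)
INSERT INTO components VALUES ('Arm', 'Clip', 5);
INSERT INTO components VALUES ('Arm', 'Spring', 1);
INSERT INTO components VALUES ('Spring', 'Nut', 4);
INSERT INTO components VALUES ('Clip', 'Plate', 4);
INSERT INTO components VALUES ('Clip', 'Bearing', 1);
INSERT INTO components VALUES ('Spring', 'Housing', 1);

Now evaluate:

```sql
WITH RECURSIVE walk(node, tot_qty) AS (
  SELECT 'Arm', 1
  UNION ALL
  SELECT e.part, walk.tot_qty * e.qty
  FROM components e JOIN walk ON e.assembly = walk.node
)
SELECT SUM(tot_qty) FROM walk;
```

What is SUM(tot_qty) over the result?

37

Base: (Arm, tot_qty=1).
Iteration 1: components of {Arm} -> Clip = 1*5 = 5, Spring = 1*1 = 1.
Iteration 2: components of {Clip,Spring} -> Bearing = 5*1 = 5, Housing = 1*1 = 1, Nut = 1*4 = 4, Plate = 5*4 = 20.
Iteration 3: no further components; recursion stops.
SUM(tot_qty) = 1 + 5 + 1 + 20 + 5 + 4 + 1 = 37.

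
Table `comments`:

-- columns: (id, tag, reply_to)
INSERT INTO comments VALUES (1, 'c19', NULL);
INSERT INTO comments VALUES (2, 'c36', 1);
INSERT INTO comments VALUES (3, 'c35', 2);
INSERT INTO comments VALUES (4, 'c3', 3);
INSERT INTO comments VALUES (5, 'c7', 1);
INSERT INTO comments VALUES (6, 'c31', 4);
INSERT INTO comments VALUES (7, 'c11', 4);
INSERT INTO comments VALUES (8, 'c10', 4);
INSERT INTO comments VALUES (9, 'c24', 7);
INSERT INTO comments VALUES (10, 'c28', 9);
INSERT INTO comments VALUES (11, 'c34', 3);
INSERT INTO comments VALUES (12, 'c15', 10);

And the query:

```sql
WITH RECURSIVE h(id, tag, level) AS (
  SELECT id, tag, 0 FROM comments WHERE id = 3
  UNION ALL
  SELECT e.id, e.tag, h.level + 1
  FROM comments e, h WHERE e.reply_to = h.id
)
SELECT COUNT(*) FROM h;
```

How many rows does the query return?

9

Base: id=3 (c35) at level 0.
Iteration 1: rows with reply_to in {3} -> c3 (id 4, level 1), c34 (id 11, level 1).
Iteration 2: rows with reply_to in {4,11} -> c31 (id 6, level 2), c11 (id 7, level 2), c10 (id 8, level 2).
Iteration 3: rows with reply_to in {6,7,8} -> c24 (id 9, level 3).
Iteration 4: rows with reply_to in {9} -> c28 (id 10, level 4).
Iteration 5: rows with reply_to in {10} -> c15 (id 12, level 5).
Iteration 6: no rows with reply_to in {12}; recursion stops.
Total rows emitted: 9.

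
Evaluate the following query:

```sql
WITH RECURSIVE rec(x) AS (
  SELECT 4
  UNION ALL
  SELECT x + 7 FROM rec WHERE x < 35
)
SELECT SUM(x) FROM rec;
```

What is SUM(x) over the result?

Base: x=4.
Iteration 1: 4 < 35 holds -> x = 4 + 7 = 11.
Iteration 2: 11 < 35 holds -> x = 11 + 7 = 18.
Iteration 3: 18 < 35 holds -> x = 18 + 7 = 25.
Iteration 4: 25 < 35 holds -> x = 25 + 7 = 32.
Iteration 5: 32 < 35 holds -> x = 32 + 7 = 39.
Iteration 6: 39 < 35 fails; recursion stops.
SUM(x) = 4 + 11 + 18 + 25 + 32 + 39 = 129.

129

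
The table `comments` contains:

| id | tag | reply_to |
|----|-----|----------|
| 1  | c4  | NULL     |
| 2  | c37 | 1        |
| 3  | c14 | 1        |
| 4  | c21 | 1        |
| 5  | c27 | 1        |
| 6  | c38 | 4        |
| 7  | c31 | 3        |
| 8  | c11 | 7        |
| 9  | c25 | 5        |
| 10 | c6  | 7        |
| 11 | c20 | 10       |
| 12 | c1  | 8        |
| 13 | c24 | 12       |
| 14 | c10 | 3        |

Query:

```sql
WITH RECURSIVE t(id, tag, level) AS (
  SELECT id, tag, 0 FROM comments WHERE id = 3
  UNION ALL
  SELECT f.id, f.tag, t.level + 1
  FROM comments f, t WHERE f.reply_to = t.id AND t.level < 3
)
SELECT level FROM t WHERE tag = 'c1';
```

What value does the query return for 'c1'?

Base: id=3 (c14) at level 0.
Iteration 1: rows with reply_to in {3} -> c31 (id 7, level 1), c10 (id 14, level 1).
Iteration 2: rows with reply_to in {7,14} -> c11 (id 8, level 2), c6 (id 10, level 2).
Iteration 3: rows with reply_to in {8,10} -> c20 (id 11, level 3), c1 (id 12, level 3).
Iteration 4: level < 3 fails for all current rows; recursion stops.

3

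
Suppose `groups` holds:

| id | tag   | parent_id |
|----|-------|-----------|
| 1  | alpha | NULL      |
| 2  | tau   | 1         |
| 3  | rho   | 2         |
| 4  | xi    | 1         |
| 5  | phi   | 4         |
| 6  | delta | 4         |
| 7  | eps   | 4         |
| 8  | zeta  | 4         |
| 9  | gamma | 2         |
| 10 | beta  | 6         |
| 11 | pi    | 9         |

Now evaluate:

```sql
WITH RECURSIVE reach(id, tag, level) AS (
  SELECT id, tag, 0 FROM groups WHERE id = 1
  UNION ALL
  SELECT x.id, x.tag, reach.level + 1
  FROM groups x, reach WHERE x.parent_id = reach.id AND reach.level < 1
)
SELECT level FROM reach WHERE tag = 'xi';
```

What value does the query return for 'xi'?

1

Base: id=1 (alpha) at level 0.
Iteration 1: rows with parent_id in {1} -> tau (id 2, level 1), xi (id 4, level 1).
Iteration 2: level < 1 fails for all current rows; recursion stops.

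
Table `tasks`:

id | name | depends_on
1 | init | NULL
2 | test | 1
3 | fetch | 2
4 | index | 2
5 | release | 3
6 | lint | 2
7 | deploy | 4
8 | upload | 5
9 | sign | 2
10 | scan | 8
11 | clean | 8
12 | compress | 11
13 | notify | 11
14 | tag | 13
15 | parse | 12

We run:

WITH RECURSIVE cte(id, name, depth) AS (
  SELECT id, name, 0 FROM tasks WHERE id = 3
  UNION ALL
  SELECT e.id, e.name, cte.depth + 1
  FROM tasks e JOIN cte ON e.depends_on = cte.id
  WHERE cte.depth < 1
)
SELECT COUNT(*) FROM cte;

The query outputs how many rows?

2

Base: id=3 (fetch) at depth 0.
Iteration 1: rows with depends_on in {3} -> release (id 5, depth 1).
Iteration 2: depth < 1 fails for all current rows; recursion stops.
Total rows emitted: 2.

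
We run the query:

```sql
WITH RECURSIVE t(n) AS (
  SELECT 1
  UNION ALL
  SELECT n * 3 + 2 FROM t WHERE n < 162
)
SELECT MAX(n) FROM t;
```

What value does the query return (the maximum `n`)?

485

Base: n=1.
Iteration 1: 1 < 162 holds -> n = 1 * 3 + 2 = 5.
Iteration 2: 5 < 162 holds -> n = 5 * 3 + 2 = 17.
Iteration 3: 17 < 162 holds -> n = 17 * 3 + 2 = 53.
Iteration 4: 53 < 162 holds -> n = 53 * 3 + 2 = 161.
Iteration 5: 161 < 162 holds -> n = 161 * 3 + 2 = 485.
Iteration 6: 485 < 162 fails; recursion stops.
n values: 1, 5, 17, 53, 161, 485; the maximum is 485.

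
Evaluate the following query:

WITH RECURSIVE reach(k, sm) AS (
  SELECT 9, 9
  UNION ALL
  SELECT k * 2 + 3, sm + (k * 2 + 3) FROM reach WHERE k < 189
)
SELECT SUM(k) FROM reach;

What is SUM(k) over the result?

357

Base: k=9, sm=9.
Iteration 1: 9 < 189 holds -> k = 9 * 2 + 3 = 21, sm = 9 + 21 = 30.
Iteration 2: 21 < 189 holds -> k = 21 * 2 + 3 = 45, sm = 30 + 45 = 75.
Iteration 3: 45 < 189 holds -> k = 45 * 2 + 3 = 93, sm = 75 + 93 = 168.
Iteration 4: 93 < 189 holds -> k = 93 * 2 + 3 = 189, sm = 168 + 189 = 357.
Iteration 5: 189 < 189 fails; recursion stops.
SUM(k) = 9 + 21 + 45 + 93 + 189 = 357.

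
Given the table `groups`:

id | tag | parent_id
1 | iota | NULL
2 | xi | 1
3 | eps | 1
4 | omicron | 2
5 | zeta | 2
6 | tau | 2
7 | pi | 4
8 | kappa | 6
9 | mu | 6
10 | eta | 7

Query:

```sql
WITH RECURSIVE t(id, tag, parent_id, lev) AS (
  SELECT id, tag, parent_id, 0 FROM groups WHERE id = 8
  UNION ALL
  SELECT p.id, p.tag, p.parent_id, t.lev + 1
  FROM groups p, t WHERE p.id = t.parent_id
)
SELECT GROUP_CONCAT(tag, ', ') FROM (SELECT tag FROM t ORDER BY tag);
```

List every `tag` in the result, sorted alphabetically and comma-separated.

iota, kappa, tau, xi

Base: id=8 (kappa), parent_id=6, lev 0.
Iteration 1: join on id=6 -> tau (id 6, parent_id=2, lev 1).
Iteration 2: join on id=2 -> xi (id 2, parent_id=1, lev 2).
Iteration 3: join on id=1 -> iota (id 1, parent_id=NULL, lev 3).
Iteration 4: parent_id is NULL; no match; recursion stops.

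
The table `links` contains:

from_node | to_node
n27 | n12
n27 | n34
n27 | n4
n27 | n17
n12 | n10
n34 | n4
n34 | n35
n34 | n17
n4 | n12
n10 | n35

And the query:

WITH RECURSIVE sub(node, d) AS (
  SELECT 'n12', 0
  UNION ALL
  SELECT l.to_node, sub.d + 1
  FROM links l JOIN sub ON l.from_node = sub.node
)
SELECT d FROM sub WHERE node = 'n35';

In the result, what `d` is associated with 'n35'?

2

Base: (n12, d=0).
Iteration 1: edges from {n12} -> (n10, d=1).
Iteration 2: edges from {n10} -> (n35, d=2).
Iteration 3: no outgoing edges from {n35}; recursion stops.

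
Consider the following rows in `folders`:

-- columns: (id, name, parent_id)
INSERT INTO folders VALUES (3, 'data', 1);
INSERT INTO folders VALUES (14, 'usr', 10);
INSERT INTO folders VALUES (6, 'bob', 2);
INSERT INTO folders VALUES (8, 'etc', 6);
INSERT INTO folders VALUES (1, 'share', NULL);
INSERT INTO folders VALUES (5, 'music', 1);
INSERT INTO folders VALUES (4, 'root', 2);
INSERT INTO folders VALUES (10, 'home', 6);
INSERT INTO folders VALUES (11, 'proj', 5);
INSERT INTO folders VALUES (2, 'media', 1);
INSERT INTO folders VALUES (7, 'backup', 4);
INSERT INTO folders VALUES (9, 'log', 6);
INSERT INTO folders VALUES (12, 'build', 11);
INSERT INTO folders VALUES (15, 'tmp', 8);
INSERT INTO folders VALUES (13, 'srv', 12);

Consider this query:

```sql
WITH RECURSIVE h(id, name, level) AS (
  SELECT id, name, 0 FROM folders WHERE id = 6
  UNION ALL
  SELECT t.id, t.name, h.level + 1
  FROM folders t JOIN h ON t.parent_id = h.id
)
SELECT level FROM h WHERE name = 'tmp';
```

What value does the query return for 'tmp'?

Base: id=6 (bob) at level 0.
Iteration 1: rows with parent_id in {6} -> etc (id 8, level 1), log (id 9, level 1), home (id 10, level 1).
Iteration 2: rows with parent_id in {8,9,10} -> usr (id 14, level 2), tmp (id 15, level 2).
Iteration 3: no rows with parent_id in {14,15}; recursion stops.

2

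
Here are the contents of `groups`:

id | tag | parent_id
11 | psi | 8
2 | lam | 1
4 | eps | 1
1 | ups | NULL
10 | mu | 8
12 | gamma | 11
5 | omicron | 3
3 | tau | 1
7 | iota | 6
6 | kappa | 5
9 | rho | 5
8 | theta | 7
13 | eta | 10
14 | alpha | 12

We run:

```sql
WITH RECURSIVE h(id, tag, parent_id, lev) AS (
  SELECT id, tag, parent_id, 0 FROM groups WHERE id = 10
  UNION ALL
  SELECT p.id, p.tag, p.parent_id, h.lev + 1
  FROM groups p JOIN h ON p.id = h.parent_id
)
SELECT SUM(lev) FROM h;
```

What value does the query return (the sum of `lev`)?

21

Base: id=10 (mu), parent_id=8, lev 0.
Iteration 1: join on id=8 -> theta (id 8, parent_id=7, lev 1).
Iteration 2: join on id=7 -> iota (id 7, parent_id=6, lev 2).
Iteration 3: join on id=6 -> kappa (id 6, parent_id=5, lev 3).
Iteration 4: join on id=5 -> omicron (id 5, parent_id=3, lev 4).
Iteration 5: join on id=3 -> tau (id 3, parent_id=1, lev 5).
Iteration 6: join on id=1 -> ups (id 1, parent_id=NULL, lev 6).
Iteration 7: parent_id is NULL; no match; recursion stops.
SUM(lev) = 0 + 1 + 2 + 3 + 4 + 5 + 6 = 21.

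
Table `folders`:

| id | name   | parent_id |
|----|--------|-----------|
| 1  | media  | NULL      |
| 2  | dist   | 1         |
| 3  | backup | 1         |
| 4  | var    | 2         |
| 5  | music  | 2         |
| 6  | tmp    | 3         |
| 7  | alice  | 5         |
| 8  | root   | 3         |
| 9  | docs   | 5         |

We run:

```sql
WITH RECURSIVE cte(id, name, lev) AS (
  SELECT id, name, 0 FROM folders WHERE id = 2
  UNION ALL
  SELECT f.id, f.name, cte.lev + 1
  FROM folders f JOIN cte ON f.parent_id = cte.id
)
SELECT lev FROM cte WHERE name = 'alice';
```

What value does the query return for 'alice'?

2

Base: id=2 (dist) at lev 0.
Iteration 1: rows with parent_id in {2} -> var (id 4, lev 1), music (id 5, lev 1).
Iteration 2: rows with parent_id in {4,5} -> alice (id 7, lev 2), docs (id 9, lev 2).
Iteration 3: no rows with parent_id in {7,9}; recursion stops.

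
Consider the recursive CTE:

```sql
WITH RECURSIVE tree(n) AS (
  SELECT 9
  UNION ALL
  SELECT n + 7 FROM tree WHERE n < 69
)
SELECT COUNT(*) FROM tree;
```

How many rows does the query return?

10

Base: n=9.
Iteration 1: 9 < 69 holds -> n = 9 + 7 = 16.
Iteration 2: 16 < 69 holds -> n = 16 + 7 = 23.
Iteration 3: 23 < 69 holds -> n = 23 + 7 = 30.
Iteration 4: 30 < 69 holds -> n = 30 + 7 = 37.
Iteration 5: 37 < 69 holds -> n = 37 + 7 = 44.
Iteration 6: 44 < 69 holds -> n = 44 + 7 = 51.
Iteration 7: 51 < 69 holds -> n = 51 + 7 = 58.
Iteration 8: 58 < 69 holds -> n = 58 + 7 = 65.
Iteration 9: 65 < 69 holds -> n = 65 + 7 = 72.
Iteration 10: 72 < 69 fails; recursion stops.
Total rows emitted: 10.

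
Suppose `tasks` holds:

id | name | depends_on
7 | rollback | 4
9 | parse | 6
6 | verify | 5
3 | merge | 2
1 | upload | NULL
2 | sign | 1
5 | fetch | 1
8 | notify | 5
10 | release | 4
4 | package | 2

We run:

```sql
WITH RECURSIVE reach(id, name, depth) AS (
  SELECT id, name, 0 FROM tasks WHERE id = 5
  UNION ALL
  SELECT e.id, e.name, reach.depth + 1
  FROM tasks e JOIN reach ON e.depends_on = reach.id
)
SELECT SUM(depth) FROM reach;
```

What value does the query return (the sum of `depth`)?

Base: id=5 (fetch) at depth 0.
Iteration 1: rows with depends_on in {5} -> verify (id 6, depth 1), notify (id 8, depth 1).
Iteration 2: rows with depends_on in {6,8} -> parse (id 9, depth 2).
Iteration 3: no rows with depends_on in {9}; recursion stops.
SUM(depth) = 0 + 1 + 1 + 2 = 4.

4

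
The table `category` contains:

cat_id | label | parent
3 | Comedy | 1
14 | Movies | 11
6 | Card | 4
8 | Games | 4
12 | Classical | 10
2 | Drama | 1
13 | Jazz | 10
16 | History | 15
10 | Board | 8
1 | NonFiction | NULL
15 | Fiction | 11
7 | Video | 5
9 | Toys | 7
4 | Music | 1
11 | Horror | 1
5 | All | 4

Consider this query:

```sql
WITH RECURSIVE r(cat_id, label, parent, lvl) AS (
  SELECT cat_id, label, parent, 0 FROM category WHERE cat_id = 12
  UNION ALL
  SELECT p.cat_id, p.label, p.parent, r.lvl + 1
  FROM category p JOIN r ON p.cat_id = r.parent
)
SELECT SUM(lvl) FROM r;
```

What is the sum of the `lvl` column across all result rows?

Base: cat_id=12 (Classical), parent=10, lvl 0.
Iteration 1: join on cat_id=10 -> Board (id 10, parent=8, lvl 1).
Iteration 2: join on cat_id=8 -> Games (id 8, parent=4, lvl 2).
Iteration 3: join on cat_id=4 -> Music (id 4, parent=1, lvl 3).
Iteration 4: join on cat_id=1 -> NonFiction (id 1, parent=NULL, lvl 4).
Iteration 5: parent is NULL; no match; recursion stops.
SUM(lvl) = 0 + 1 + 2 + 3 + 4 = 10.

10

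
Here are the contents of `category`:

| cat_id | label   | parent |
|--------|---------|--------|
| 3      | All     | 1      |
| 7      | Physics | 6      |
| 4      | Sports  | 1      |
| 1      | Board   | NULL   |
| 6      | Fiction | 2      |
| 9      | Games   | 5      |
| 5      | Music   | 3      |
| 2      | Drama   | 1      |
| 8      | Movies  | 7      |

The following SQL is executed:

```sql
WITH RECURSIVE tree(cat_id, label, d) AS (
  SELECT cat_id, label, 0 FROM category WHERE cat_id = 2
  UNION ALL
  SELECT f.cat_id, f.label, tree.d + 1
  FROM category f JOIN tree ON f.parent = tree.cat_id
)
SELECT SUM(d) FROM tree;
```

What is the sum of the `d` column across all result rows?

Base: cat_id=2 (Drama) at d 0.
Iteration 1: rows with parent in {2} -> Fiction (id 6, d 1).
Iteration 2: rows with parent in {6} -> Physics (id 7, d 2).
Iteration 3: rows with parent in {7} -> Movies (id 8, d 3).
Iteration 4: no rows with parent in {8}; recursion stops.
SUM(d) = 0 + 1 + 2 + 3 = 6.

6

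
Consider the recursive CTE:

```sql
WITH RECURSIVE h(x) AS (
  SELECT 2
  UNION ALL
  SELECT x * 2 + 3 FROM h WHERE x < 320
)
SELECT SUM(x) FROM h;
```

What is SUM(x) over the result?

1251

Base: x=2.
Iteration 1: 2 < 320 holds -> x = 2 * 2 + 3 = 7.
Iteration 2: 7 < 320 holds -> x = 7 * 2 + 3 = 17.
Iteration 3: 17 < 320 holds -> x = 17 * 2 + 3 = 37.
Iteration 4: 37 < 320 holds -> x = 37 * 2 + 3 = 77.
Iteration 5: 77 < 320 holds -> x = 77 * 2 + 3 = 157.
Iteration 6: 157 < 320 holds -> x = 157 * 2 + 3 = 317.
Iteration 7: 317 < 320 holds -> x = 317 * 2 + 3 = 637.
Iteration 8: 637 < 320 fails; recursion stops.
SUM(x) = 2 + 7 + 17 + 37 + 77 + 157 + 317 + 637 = 1251.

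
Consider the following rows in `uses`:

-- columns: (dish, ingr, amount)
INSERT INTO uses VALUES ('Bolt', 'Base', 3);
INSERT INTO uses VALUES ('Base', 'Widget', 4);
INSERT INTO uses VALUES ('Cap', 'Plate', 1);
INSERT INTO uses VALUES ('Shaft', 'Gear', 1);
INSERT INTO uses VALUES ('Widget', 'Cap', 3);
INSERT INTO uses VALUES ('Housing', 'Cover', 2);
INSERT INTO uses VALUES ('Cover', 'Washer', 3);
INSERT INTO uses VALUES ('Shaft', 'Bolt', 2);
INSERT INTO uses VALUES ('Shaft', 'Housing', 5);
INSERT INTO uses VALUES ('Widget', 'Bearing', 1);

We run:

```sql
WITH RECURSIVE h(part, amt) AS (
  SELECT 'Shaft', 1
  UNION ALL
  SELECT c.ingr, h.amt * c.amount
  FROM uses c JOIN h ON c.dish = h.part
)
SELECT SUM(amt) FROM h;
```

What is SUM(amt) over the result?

Base: (Shaft, amt=1).
Iteration 1: components of {Shaft} -> Bolt = 1*2 = 2, Gear = 1*1 = 1, Housing = 1*5 = 5.
Iteration 2: components of {Bolt,Gear,Housing} -> Base = 2*3 = 6, Cover = 5*2 = 10.
Iteration 3: components of {Base,Cover} -> Washer = 10*3 = 30, Widget = 6*4 = 24.
Iteration 4: components of {Washer,Widget} -> Bearing = 24*1 = 24, Cap = 24*3 = 72.
Iteration 5: components of {Bearing,Cap} -> Plate = 72*1 = 72.
Iteration 6: no further components; recursion stops.
SUM(amt) = 1 + 2 + 5 + 1 + 6 + 10 + 24 + 30 + 24 + 72 + 72 = 247.

247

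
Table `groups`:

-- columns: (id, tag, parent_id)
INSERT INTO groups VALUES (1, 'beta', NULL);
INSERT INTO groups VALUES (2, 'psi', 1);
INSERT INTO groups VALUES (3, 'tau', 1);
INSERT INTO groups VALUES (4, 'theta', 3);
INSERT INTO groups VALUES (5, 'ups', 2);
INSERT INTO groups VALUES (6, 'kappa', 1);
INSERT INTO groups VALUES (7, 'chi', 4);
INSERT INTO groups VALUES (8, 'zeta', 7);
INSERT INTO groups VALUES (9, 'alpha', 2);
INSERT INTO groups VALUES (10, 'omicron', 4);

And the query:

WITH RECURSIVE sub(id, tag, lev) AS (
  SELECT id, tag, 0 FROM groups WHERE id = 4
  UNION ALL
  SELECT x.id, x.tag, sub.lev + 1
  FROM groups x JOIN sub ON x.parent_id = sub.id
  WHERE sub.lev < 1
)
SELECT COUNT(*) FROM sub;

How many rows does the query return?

3

Base: id=4 (theta) at lev 0.
Iteration 1: rows with parent_id in {4} -> chi (id 7, lev 1), omicron (id 10, lev 1).
Iteration 2: lev < 1 fails for all current rows; recursion stops.
Total rows emitted: 3.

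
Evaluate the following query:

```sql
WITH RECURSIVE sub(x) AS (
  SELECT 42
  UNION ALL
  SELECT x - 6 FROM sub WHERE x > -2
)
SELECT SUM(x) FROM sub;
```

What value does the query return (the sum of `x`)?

162

Base: x=42.
Iteration 1: 42 > -2 holds -> x = 42 - 6 = 36.
Iteration 2: 36 > -2 holds -> x = 36 - 6 = 30.
Iteration 3: 30 > -2 holds -> x = 30 - 6 = 24.
Iteration 4: 24 > -2 holds -> x = 24 - 6 = 18.
Iteration 5: 18 > -2 holds -> x = 18 - 6 = 12.
Iteration 6: 12 > -2 holds -> x = 12 - 6 = 6.
Iteration 7: 6 > -2 holds -> x = 6 - 6 = 0.
Iteration 8: 0 > -2 holds -> x = 0 - 6 = -6.
Iteration 9: -6 > -2 fails; recursion stops.
SUM(x) = 42 + 36 + 30 + 24 + 18 + 12 + 6 + 0 + -6 = 162.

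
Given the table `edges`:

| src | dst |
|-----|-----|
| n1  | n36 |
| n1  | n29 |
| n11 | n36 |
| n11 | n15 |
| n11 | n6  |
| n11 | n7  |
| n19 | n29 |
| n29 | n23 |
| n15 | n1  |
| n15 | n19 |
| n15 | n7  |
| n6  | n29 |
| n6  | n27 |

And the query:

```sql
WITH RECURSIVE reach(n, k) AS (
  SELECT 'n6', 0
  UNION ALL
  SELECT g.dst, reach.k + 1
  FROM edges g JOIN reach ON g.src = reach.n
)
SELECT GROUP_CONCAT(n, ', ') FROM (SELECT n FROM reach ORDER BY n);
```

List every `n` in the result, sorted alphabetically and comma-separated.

Base: (n6, k=0).
Iteration 1: edges from {n6} -> (n27, k=1), (n29, k=1).
Iteration 2: edges from {n27,n29} -> (n23, k=2).
Iteration 3: no outgoing edges from {n23}; recursion stops.

n23, n27, n29, n6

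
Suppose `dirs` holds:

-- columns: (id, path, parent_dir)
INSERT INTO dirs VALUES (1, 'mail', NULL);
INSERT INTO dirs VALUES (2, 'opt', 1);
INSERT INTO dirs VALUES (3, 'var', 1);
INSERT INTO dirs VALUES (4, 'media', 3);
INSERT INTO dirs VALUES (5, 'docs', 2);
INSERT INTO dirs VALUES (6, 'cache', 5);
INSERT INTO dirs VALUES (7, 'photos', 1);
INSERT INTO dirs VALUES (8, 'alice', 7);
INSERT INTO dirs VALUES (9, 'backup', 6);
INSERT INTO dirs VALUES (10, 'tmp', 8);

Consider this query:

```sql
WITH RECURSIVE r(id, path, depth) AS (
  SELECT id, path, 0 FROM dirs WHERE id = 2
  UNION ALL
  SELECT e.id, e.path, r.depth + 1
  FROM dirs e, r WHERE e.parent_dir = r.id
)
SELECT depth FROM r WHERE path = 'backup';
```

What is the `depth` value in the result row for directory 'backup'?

Base: id=2 (opt) at depth 0.
Iteration 1: rows with parent_dir in {2} -> docs (id 5, depth 1).
Iteration 2: rows with parent_dir in {5} -> cache (id 6, depth 2).
Iteration 3: rows with parent_dir in {6} -> backup (id 9, depth 3).
Iteration 4: no rows with parent_dir in {9}; recursion stops.

3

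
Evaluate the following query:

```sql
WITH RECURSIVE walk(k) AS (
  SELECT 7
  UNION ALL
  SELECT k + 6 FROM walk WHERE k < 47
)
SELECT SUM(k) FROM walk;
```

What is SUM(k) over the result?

Base: k=7.
Iteration 1: 7 < 47 holds -> k = 7 + 6 = 13.
Iteration 2: 13 < 47 holds -> k = 13 + 6 = 19.
Iteration 3: 19 < 47 holds -> k = 19 + 6 = 25.
Iteration 4: 25 < 47 holds -> k = 25 + 6 = 31.
Iteration 5: 31 < 47 holds -> k = 31 + 6 = 37.
Iteration 6: 37 < 47 holds -> k = 37 + 6 = 43.
Iteration 7: 43 < 47 holds -> k = 43 + 6 = 49.
Iteration 8: 49 < 47 fails; recursion stops.
SUM(k) = 7 + 13 + 19 + 25 + 31 + 37 + 43 + 49 = 224.

224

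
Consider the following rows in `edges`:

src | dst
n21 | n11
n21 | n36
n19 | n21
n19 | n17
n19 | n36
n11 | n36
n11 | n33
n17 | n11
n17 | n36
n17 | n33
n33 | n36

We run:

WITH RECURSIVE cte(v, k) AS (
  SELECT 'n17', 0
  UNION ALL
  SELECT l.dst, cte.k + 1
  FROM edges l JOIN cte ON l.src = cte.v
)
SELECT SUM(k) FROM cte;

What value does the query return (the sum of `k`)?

12

Base: (n17, k=0).
Iteration 1: edges from {n17} -> (n11, k=1), (n33, k=1), (n36, k=1).
Iteration 2: edges from {n11,n33,n36} -> (n33, k=2), (n36, k=2) x2. [UNION ALL keeps all 3 new rows, including repeats]
Iteration 3: edges from {n33,n36} -> (n36, k=3).
Iteration 4: no outgoing edges from {n36}; recursion stops.
SUM(k) = 0 + 1 + 1 + 1 + 2 + 2 + 2 + 3 = 12.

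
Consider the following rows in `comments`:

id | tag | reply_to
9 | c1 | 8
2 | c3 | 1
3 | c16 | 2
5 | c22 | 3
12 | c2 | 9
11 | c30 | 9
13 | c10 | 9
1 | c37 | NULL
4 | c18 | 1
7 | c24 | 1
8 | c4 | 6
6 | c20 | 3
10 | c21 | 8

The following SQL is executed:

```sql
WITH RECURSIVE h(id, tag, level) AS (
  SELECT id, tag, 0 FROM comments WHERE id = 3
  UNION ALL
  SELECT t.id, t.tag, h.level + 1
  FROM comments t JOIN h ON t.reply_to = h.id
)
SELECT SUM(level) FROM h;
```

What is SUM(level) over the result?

22

Base: id=3 (c16) at level 0.
Iteration 1: rows with reply_to in {3} -> c22 (id 5, level 1), c20 (id 6, level 1).
Iteration 2: rows with reply_to in {5,6} -> c4 (id 8, level 2).
Iteration 3: rows with reply_to in {8} -> c1 (id 9, level 3), c21 (id 10, level 3).
Iteration 4: rows with reply_to in {9,10} -> c30 (id 11, level 4), c2 (id 12, level 4), c10 (id 13, level 4).
Iteration 5: no rows with reply_to in {11,12,13}; recursion stops.
SUM(level) = 0 + 1 + 1 + 2 + 3 + 3 + 4 + 4 + 4 = 22.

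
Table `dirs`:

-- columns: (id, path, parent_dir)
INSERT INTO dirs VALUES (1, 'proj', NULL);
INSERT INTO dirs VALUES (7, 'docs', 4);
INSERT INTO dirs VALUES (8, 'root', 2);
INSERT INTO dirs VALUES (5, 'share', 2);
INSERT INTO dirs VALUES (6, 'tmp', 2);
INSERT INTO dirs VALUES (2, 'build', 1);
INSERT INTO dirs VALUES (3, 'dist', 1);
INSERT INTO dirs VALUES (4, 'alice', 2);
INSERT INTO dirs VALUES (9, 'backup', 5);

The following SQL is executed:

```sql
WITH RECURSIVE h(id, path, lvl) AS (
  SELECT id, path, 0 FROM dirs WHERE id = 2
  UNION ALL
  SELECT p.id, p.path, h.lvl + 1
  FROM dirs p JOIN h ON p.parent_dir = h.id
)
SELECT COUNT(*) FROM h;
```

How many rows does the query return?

Base: id=2 (build) at lvl 0.
Iteration 1: rows with parent_dir in {2} -> alice (id 4, lvl 1), share (id 5, lvl 1), tmp (id 6, lvl 1), root (id 8, lvl 1).
Iteration 2: rows with parent_dir in {4,5,6,8} -> docs (id 7, lvl 2), backup (id 9, lvl 2).
Iteration 3: no rows with parent_dir in {7,9}; recursion stops.
Total rows emitted: 7.

7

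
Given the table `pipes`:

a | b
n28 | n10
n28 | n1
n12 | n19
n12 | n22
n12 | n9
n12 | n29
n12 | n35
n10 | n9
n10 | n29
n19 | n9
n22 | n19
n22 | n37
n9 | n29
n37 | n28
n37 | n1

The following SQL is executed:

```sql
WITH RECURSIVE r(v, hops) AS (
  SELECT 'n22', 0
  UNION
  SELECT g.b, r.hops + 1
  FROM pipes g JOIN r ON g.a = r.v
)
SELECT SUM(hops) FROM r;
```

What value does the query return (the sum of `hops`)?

Base: (n22, hops=0).
Iteration 1: edges from {n22} -> (n19, hops=1), (n37, hops=1).
Iteration 2: edges from {n19,n37} -> (n1, hops=2), (n28, hops=2), (n9, hops=2).
Iteration 3: edges from {n1,n28,n9} -> (n1, hops=3), (n10, hops=3), (n29, hops=3).
Iteration 4: edges from {n1,n10,n29} -> (n29, hops=4), (n9, hops=4).
Iteration 5: edges from {n29,n9} -> (n29, hops=5).
Iteration 6: no outgoing edges from {n29}; recursion stops.
SUM(hops) = 0 + 1 + 1 + 2 + 2 + 2 + 3 + 3 + 3 + 4 + 4 + 5 = 30.

30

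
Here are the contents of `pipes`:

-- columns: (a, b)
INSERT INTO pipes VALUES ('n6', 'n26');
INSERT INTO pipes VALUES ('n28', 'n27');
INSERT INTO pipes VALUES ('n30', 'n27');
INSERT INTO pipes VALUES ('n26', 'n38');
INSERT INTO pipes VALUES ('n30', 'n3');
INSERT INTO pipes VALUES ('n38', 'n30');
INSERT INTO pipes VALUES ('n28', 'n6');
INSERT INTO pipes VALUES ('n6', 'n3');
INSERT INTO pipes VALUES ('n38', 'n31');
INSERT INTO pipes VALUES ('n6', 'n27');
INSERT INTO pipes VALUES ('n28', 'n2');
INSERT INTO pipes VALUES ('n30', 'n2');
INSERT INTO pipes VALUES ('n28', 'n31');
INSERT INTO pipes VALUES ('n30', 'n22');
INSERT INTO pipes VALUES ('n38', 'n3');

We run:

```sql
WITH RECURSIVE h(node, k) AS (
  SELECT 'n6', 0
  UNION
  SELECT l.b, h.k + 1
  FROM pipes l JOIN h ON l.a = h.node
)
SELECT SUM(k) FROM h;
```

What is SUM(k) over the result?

Base: (n6, k=0).
Iteration 1: edges from {n6} -> (n26, k=1), (n27, k=1), (n3, k=1).
Iteration 2: edges from {n26,n27,n3} -> (n38, k=2).
Iteration 3: edges from {n38} -> (n3, k=3), (n30, k=3), (n31, k=3).
Iteration 4: edges from {n3,n30,n31} -> (n2, k=4), (n22, k=4), (n27, k=4), (n3, k=4).
Iteration 5: no outgoing edges from {n2,n22,n27,n3}; recursion stops.
SUM(k) = 0 + 1 + 1 + 1 + 2 + 3 + 3 + 3 + 4 + 4 + 4 + 4 = 30.

30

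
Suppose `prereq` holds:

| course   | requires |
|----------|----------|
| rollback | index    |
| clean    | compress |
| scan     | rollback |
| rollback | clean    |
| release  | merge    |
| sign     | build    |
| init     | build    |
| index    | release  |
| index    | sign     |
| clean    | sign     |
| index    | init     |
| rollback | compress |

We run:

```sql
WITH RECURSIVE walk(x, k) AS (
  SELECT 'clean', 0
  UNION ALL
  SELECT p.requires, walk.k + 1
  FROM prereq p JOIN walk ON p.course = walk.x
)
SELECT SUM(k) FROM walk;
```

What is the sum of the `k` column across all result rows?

Base: (clean, k=0).
Iteration 1: edges from {clean} -> (compress, k=1), (sign, k=1).
Iteration 2: edges from {compress,sign} -> (build, k=2).
Iteration 3: no outgoing edges from {build}; recursion stops.
SUM(k) = 0 + 1 + 1 + 2 = 4.

4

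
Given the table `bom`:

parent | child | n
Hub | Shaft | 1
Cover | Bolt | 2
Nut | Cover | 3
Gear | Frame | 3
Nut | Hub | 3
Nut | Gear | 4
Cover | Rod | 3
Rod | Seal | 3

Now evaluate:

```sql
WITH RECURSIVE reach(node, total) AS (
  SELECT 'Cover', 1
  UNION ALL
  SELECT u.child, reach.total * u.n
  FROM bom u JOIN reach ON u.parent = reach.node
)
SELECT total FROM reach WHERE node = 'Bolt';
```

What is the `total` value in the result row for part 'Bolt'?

Base: (Cover, total=1).
Iteration 1: components of {Cover} -> Bolt = 1*2 = 2, Rod = 1*3 = 3.
Iteration 2: components of {Bolt,Rod} -> Seal = 3*3 = 9.
Iteration 3: no further components; recursion stops.

2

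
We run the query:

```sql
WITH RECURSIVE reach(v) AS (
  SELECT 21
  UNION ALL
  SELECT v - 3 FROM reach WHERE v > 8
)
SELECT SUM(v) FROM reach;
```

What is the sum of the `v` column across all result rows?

Base: v=21.
Iteration 1: 21 > 8 holds -> v = 21 - 3 = 18.
Iteration 2: 18 > 8 holds -> v = 18 - 3 = 15.
Iteration 3: 15 > 8 holds -> v = 15 - 3 = 12.
Iteration 4: 12 > 8 holds -> v = 12 - 3 = 9.
Iteration 5: 9 > 8 holds -> v = 9 - 3 = 6.
Iteration 6: 6 > 8 fails; recursion stops.
SUM(v) = 21 + 18 + 15 + 12 + 9 + 6 = 81.

81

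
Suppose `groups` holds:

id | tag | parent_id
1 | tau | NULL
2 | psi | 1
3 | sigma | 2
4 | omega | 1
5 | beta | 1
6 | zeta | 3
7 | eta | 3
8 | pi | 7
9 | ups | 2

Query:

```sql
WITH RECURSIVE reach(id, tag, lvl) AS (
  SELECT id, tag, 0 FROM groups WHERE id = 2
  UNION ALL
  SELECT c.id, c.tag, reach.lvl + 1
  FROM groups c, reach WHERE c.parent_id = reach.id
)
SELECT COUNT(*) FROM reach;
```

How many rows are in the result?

6

Base: id=2 (psi) at lvl 0.
Iteration 1: rows with parent_id in {2} -> sigma (id 3, lvl 1), ups (id 9, lvl 1).
Iteration 2: rows with parent_id in {3,9} -> zeta (id 6, lvl 2), eta (id 7, lvl 2).
Iteration 3: rows with parent_id in {6,7} -> pi (id 8, lvl 3).
Iteration 4: no rows with parent_id in {8}; recursion stops.
Total rows emitted: 6.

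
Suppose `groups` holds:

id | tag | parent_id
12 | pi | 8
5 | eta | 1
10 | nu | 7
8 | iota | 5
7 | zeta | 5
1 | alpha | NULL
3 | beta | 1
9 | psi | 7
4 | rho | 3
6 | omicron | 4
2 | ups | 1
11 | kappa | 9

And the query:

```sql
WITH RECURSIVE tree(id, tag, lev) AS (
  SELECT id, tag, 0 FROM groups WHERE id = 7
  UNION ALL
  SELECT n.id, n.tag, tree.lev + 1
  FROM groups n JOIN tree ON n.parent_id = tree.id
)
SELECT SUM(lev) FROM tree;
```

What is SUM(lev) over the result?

4

Base: id=7 (zeta) at lev 0.
Iteration 1: rows with parent_id in {7} -> psi (id 9, lev 1), nu (id 10, lev 1).
Iteration 2: rows with parent_id in {9,10} -> kappa (id 11, lev 2).
Iteration 3: no rows with parent_id in {11}; recursion stops.
SUM(lev) = 0 + 1 + 1 + 2 = 4.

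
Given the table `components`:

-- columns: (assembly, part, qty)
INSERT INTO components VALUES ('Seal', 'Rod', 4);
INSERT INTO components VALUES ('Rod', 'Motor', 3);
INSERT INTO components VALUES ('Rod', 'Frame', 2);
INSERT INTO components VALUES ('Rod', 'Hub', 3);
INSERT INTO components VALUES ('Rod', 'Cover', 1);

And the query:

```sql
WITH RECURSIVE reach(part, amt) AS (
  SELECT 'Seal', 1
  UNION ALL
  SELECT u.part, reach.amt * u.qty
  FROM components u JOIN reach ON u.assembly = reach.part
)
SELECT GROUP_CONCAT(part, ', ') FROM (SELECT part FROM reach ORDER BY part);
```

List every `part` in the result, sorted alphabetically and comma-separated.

Base: (Seal, amt=1).
Iteration 1: components of {Seal} -> Rod = 1*4 = 4.
Iteration 2: components of {Rod} -> Cover = 4*1 = 4, Frame = 4*2 = 8, Hub = 4*3 = 12, Motor = 4*3 = 12.
Iteration 3: no further components; recursion stops.

Cover, Frame, Hub, Motor, Rod, Seal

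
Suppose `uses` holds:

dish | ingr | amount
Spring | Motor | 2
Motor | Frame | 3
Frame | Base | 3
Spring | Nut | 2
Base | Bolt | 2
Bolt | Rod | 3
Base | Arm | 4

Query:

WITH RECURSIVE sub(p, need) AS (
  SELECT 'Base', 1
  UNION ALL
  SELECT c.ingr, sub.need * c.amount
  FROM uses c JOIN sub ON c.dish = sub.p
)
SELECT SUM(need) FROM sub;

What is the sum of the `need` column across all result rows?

Base: (Base, need=1).
Iteration 1: components of {Base} -> Arm = 1*4 = 4, Bolt = 1*2 = 2.
Iteration 2: components of {Arm,Bolt} -> Rod = 2*3 = 6.
Iteration 3: no further components; recursion stops.
SUM(need) = 1 + 2 + 4 + 6 = 13.

13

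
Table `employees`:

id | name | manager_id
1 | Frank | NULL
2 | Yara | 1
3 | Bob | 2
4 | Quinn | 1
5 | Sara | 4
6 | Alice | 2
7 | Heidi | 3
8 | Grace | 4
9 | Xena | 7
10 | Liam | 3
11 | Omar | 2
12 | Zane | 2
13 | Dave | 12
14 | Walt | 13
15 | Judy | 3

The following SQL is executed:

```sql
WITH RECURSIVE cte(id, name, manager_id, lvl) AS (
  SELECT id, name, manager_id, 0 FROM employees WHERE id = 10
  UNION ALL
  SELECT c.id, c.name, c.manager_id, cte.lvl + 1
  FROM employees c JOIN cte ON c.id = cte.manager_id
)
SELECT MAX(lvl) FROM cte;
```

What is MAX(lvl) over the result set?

3

Base: id=10 (Liam), manager_id=3, lvl 0.
Iteration 1: join on id=3 -> Bob (id 3, manager_id=2, lvl 1).
Iteration 2: join on id=2 -> Yara (id 2, manager_id=1, lvl 2).
Iteration 3: join on id=1 -> Frank (id 1, manager_id=NULL, lvl 3).
Iteration 4: manager_id is NULL; no match; recursion stops.
lvl values: 0, 1, 2, 3; the maximum is 3.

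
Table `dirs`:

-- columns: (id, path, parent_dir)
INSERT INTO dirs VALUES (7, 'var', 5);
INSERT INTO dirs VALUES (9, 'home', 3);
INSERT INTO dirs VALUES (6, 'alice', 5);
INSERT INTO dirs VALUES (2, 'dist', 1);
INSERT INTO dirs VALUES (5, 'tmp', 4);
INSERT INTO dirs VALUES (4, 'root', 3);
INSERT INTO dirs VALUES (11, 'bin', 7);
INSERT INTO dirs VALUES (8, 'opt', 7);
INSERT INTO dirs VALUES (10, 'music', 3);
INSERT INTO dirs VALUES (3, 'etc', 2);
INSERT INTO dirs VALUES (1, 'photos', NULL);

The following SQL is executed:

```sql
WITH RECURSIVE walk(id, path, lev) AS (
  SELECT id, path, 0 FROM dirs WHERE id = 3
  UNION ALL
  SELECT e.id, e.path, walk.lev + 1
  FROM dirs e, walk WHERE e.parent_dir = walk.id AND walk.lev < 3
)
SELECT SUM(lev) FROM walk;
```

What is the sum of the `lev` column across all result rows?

Base: id=3 (etc) at lev 0.
Iteration 1: rows with parent_dir in {3} -> root (id 4, lev 1), home (id 9, lev 1), music (id 10, lev 1).
Iteration 2: rows with parent_dir in {4,9,10} -> tmp (id 5, lev 2).
Iteration 3: rows with parent_dir in {5} -> alice (id 6, lev 3), var (id 7, lev 3).
Iteration 4: lev < 3 fails for all current rows; recursion stops.
SUM(lev) = 0 + 1 + 1 + 1 + 2 + 3 + 3 = 11.

11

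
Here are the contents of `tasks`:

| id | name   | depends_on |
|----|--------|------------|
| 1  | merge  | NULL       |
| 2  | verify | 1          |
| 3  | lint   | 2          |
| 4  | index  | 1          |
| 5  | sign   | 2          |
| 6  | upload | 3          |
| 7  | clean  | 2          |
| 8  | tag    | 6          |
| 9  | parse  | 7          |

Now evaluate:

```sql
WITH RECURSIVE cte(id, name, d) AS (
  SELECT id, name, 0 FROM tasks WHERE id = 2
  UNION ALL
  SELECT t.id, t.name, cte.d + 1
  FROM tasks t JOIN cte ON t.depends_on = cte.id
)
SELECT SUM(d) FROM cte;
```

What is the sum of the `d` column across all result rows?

Base: id=2 (verify) at d 0.
Iteration 1: rows with depends_on in {2} -> lint (id 3, d 1), sign (id 5, d 1), clean (id 7, d 1).
Iteration 2: rows with depends_on in {3,5,7} -> upload (id 6, d 2), parse (id 9, d 2).
Iteration 3: rows with depends_on in {6,9} -> tag (id 8, d 3).
Iteration 4: no rows with depends_on in {8}; recursion stops.
SUM(d) = 0 + 1 + 1 + 1 + 2 + 2 + 3 = 10.

10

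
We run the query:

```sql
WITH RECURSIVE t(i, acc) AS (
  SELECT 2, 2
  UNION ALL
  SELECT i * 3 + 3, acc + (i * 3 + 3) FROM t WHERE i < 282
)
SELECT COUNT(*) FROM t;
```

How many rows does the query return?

Base: i=2, acc=2.
Iteration 1: 2 < 282 holds -> i = 2 * 3 + 3 = 9, acc = 2 + 9 = 11.
Iteration 2: 9 < 282 holds -> i = 9 * 3 + 3 = 30, acc = 11 + 30 = 41.
Iteration 3: 30 < 282 holds -> i = 30 * 3 + 3 = 93, acc = 41 + 93 = 134.
Iteration 4: 93 < 282 holds -> i = 93 * 3 + 3 = 282, acc = 134 + 282 = 416.
Iteration 5: 282 < 282 fails; recursion stops.
Total rows emitted: 5.

5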